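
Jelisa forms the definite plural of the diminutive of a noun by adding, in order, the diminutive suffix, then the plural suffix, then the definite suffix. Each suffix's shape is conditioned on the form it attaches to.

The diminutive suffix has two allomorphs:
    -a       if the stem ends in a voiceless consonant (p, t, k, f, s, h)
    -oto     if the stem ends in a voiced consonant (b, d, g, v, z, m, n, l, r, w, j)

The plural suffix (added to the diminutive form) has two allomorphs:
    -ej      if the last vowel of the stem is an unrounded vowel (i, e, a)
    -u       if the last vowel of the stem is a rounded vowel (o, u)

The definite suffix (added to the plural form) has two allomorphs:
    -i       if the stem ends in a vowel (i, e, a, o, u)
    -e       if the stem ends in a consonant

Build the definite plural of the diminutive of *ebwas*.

The final consonant of *ebwas* is /s/, which is voiceless, so the diminutive suffix is -a, giving *ebwasa*.
Since the last vowel of the diminutive form *ebwasa* is /a/ (an unrounded vowel), it takes -ej, giving *ebwasaej*.
Since the final sound of the plural form *ebwasaej* is /j/ (a consonant), it takes -e, giving *ebwasaeje*.

ebwasaeje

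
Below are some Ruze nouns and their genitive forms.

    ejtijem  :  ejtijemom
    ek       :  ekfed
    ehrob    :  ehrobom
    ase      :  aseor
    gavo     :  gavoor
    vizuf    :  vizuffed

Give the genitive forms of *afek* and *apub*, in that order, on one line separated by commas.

afekfed, apubom

Looking at the final sound of each stem: -fed when the stem ends in a voiceless consonant (*ek*, *vizuf*); -om when the stem ends in a voiced consonant (*ejtijem*, *ehrob*); -or when the stem ends in a vowel (*ase*, *gavo*).
*afek*: final sound = /k/, a voiceless consonant → -fed → *afekfed*.
The final sound of *apub* is /b/, which is a voiced consonant, so the suffix is -om, giving *apubom*.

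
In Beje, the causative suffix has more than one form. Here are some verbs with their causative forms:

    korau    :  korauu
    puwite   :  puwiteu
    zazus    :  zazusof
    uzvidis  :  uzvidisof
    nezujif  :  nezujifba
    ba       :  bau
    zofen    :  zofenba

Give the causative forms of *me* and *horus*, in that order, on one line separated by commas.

The pattern is sibilance of the final sound: -of when the stem ends in a sibilant (*zazus*, *uzvidis*); -ba when the stem ends in a non-sibilant consonant (*nezujif*, *zofen*); -u when the stem ends in a vowel (*korau*, *puwite*, *ba*).
*me* — final sound /e/ (a vowel) → -u → *meu*.
The final sound of *horus* is /s/, which is a sibilant, so the suffix is -of, giving *horusof*.

meu, horusof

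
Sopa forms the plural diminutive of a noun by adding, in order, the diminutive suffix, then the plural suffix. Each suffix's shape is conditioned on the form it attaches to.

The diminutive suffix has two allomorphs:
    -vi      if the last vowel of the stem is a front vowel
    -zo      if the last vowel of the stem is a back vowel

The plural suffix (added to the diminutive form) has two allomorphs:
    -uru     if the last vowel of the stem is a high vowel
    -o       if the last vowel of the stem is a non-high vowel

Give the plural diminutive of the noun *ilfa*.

ilfazoo

*ilfa*: last vowel = /a/, a back vowel → -zo → *ilfazo*.
The diminutive form *ilfazo*: last vowel = /o/, a non-high vowel → -o → *ilfazoo*.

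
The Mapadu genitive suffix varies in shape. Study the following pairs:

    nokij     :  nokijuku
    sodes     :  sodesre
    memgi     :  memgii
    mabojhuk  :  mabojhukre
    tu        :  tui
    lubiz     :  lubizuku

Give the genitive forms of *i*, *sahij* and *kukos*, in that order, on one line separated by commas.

ii, sahijuku, kukosre

Looking at the final sound of each stem: -re when the stem ends in a voiceless consonant (*sodes*, *mabojhuk*); -uku when the stem ends in a voiced consonant (*nokij*, *lubiz*); -i when the stem ends in a vowel (*memgi*, *tu*).
The final sound of *i* is /i/, which is a vowel, so the suffix is -i, giving *ii*.
*sahij*: final sound = /j/, a voiced consonant → -uku → *sahijuku*.
*kukos*: final sound = /s/, a voiceless consonant → -re → *kukosre*.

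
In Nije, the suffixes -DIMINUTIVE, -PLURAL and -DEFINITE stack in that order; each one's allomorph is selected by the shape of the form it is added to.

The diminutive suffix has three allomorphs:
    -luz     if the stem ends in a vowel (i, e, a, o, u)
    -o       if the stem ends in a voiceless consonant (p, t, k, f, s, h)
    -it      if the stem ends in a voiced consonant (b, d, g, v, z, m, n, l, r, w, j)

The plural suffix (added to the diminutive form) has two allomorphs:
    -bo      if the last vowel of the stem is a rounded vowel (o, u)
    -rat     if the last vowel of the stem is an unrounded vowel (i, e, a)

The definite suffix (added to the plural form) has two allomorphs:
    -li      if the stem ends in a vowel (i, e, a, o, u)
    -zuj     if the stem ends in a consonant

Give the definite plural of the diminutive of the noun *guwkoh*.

guwkohoboli

The final sound of *guwkoh* is /h/, which is a voiceless consonant, so the diminutive suffix is -o, giving *guwkoho*.
The diminutive form *guwkoho* — last vowel /o/ (a rounded vowel) → -bo → *guwkohobo*.
The plural form *guwkohobo* — final sound /o/ (a vowel) → -li → *guwkohoboli*.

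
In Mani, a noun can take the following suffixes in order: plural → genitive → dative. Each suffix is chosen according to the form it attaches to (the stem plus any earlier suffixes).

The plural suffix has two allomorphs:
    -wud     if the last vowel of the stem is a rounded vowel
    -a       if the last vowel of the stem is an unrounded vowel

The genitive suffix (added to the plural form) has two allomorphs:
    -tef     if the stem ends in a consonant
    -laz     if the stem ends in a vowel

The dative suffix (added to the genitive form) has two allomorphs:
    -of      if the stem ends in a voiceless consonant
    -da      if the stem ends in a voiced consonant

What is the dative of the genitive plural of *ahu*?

Since the last vowel of *ahu* is /u/ (a rounded vowel), it takes -wud, giving *ahuwud*.
Since the final sound of the plural form *ahuwud* is /d/ (a consonant), it takes -tef, giving *ahuwudtef*.
The genitive form *ahuwudtef*: final consonant = /f/, voiceless → -of → *ahuwudtefof*.

ahuwudtefof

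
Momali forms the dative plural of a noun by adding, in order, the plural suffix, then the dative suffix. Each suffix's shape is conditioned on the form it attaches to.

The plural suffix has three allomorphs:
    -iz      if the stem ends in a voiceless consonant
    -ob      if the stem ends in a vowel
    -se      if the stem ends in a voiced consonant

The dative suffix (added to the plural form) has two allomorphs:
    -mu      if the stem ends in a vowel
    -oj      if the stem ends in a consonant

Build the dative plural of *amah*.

*amah* — final sound /h/ (a voiceless consonant) → -iz → *amahiz*.
Since the final sound of the plural form *amahiz* is /z/ (a consonant), it takes -oj, giving *amahizoj*.

amahizoj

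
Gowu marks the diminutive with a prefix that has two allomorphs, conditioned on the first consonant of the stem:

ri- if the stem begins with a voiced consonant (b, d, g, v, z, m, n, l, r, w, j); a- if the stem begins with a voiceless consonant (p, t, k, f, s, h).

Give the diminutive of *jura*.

*jura*: first consonant = /j/, voiced → ri- → *rijura*.

rijura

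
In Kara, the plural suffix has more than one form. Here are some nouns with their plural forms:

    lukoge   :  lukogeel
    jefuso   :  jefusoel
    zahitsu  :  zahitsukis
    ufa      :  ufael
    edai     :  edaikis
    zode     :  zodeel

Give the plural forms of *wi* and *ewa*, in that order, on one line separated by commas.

Looking at the last vowel of each stem: -kis when the last vowel of the stem is a high vowel (*zahitsu*, *edai*); -el when the last vowel of the stem is a non-high vowel (*lukoge*, *jefuso*, *ufa*, *zode*).
The last vowel of *wi* is /i/, which is a high vowel, so the suffix is -kis, giving *wikis*.
The last vowel of *ewa* is /a/, which is a non-high vowel, so the suffix is -el, giving *ewael*.

wikis, ewael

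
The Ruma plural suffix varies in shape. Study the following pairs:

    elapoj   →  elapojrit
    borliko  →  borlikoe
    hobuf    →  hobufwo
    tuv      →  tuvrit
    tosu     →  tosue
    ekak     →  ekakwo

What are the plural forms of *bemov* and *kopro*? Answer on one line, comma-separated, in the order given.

bemovrit, koproe

The pattern is voicing of the final sound: -wo when the stem ends in a voiceless consonant (*hobuf*, *ekak*); -rit when the stem ends in a voiced consonant (*elapoj*, *tuv*); -e when the stem ends in a vowel (*borliko*, *tosu*).
*bemov* — final sound /v/ (a voiced consonant) → -rit → *bemovrit*.
*kopro* — final sound /o/ (a vowel) → -e → *koproe*.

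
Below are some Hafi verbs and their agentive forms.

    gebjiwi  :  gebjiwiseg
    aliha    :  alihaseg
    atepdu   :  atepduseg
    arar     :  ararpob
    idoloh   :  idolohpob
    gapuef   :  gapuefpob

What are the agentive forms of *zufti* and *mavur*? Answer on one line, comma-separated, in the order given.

The suffix is conditioned by the final sound: -pob when the stem ends in a consonant (*arar*, *idoloh*, *gapuef*); -seg when the stem ends in a vowel (*gebjiwi*, *aliha*, *atepdu*).
*zufti* — final sound /i/ (a vowel) → -seg → *zuftiseg*.
*mavur*: final sound = /r/, a consonant → -pob → *mavurpob*.

zuftiseg, mavurpob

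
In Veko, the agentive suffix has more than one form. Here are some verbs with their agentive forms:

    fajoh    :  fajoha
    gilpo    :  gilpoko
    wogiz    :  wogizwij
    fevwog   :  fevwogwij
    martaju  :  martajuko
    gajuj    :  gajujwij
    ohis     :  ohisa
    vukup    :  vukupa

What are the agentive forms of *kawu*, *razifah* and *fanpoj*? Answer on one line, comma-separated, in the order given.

The pattern is voicing of the final sound: -a when the stem ends in a voiceless consonant (*fajoh*, *ohis*, *vukup*); -wij when the stem ends in a voiced consonant (*wogiz*, *fevwog*, *gajuj*); -ko when the stem ends in a vowel (*gilpo*, *martaju*).
Since the final sound of *kawu* is /u/ (a vowel), it takes -ko, giving *kawuko*.
The final sound of *razifah* is /h/, which is a voiceless consonant, so the suffix is -a, giving *razifaha*.
*fanpoj* — final sound /j/ (a voiced consonant) → -wij → *fanpojwij*.

kawuko, razifaha, fanpojwij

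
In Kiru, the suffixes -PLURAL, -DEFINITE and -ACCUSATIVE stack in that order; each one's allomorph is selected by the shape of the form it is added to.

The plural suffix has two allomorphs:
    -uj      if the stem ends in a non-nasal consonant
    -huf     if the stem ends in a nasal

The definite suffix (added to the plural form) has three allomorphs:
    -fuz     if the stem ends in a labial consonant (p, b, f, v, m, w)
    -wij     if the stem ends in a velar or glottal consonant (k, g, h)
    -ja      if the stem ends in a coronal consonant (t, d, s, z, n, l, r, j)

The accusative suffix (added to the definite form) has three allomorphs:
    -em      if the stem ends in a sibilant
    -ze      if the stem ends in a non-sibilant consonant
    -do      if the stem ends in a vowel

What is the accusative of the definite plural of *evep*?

evepujjado

Since the final consonant of *evep* is /p/ (non-nasal), it takes -uj, giving *evepuj*.
The plural form *evepuj*: final consonant = /j/, coronal → -ja → *evepujja*.
Since the final sound of the definite form *evepujja* is /a/ (a vowel), it takes -do, giving *evepujjado*.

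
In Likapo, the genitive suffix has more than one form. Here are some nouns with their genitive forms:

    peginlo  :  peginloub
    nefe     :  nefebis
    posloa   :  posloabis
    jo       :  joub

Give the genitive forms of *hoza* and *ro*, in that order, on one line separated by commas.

hozabis, roub

The alternation tracks the last vowel of the stem — -ub when the last vowel of the stem is a rounded vowel (*peginlo*, *jo*); -bis when the last vowel of the stem is an unrounded vowel (*nefe*, *posloa*).
*hoza* — last vowel /a/ (an unrounded vowel) → -bis → *hozabis*.
*ro* — last vowel /o/ (a rounded vowel) → -ub → *roub*.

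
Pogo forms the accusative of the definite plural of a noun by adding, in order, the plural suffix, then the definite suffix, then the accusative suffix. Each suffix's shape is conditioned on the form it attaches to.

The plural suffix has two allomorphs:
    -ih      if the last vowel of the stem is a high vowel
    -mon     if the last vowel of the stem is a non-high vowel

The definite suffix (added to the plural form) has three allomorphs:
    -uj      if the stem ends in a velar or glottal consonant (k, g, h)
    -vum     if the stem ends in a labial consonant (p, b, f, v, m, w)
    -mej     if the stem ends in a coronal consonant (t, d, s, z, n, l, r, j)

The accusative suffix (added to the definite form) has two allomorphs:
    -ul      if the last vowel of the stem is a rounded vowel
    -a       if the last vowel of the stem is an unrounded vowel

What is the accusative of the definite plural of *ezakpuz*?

*ezakpuz*: last vowel = /u/, a high vowel → -ih → *ezakpuzih*.
The plural form *ezakpuzih* — final consonant /h/ (velar/glottal) → -uj → *ezakpuzihuj*.
The definite form *ezakpuzihuj*: last vowel = /u/, a rounded vowel → -ul → *ezakpuzihujul*.

ezakpuzihujul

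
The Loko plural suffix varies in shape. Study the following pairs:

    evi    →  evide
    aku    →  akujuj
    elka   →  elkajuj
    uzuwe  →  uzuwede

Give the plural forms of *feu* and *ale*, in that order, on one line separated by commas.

feujuj, alede

The alternation tracks the last vowel of the stem — -de when the last vowel of the stem is a front vowel (*evi*, *uzuwe*); -juj when the last vowel of the stem is a back vowel (*aku*, *elka*).
Since the last vowel of *feu* is /u/ (a back vowel), it takes -juj, giving *feujuj*.
Since the last vowel of *ale* is /e/ (a front vowel), it takes -de, giving *alede*.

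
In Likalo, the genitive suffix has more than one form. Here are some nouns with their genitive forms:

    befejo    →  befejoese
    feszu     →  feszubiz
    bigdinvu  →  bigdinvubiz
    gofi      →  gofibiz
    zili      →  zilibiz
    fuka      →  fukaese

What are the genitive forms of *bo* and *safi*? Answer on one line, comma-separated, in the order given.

Looking at the last vowel of each stem: -biz when the last vowel of the stem is a high vowel (*feszu*, *bigdinvu*, *gofi*, *zili*); -ese when the last vowel of the stem is a non-high vowel (*befejo*, *fuka*).
The last vowel of *bo* is /o/, which is a non-high vowel, so the suffix is -ese, giving *boese*.
Since the last vowel of *safi* is /i/ (a high vowel), it takes -biz, giving *safibiz*.

boese, safibiz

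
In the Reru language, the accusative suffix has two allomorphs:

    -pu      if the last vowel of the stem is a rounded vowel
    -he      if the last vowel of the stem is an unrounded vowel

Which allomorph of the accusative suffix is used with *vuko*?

*vuko* — last vowel /o/ (a rounded vowel) → -pu.

-pu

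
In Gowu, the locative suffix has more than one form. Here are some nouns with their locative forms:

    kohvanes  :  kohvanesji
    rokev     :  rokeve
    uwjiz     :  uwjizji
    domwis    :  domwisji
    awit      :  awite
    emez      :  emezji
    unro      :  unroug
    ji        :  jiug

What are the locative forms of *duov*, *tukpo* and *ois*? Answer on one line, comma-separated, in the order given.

The suffix is conditioned by the final sound: -ji when the stem ends in a sibilant (*kohvanes*, *uwjiz*, *domwis*, *emez*); -e when the stem ends in a non-sibilant consonant (*rokev*, *awit*); -ug when the stem ends in a vowel (*unro*, *ji*).
*duov* — final sound /v/ (a non-sibilant consonant) → -e → *duove*.
Since the final sound of *tukpo* is /o/ (a vowel), it takes -ug, giving *tukpoug*.
*ois*: final sound = /s/, a sibilant → -ji → *oisji*.

duove, tukpoug, oisji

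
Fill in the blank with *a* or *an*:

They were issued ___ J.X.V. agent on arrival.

a

The indefinite article is chosen by the initial *sound* of the following word, not its spelling.
The initialism *J.X.V.* is read letter by letter; the first letter, J, is pronounced /dʒeɪ/, which begins with a consonant sound.
So the article is *a*: They were issued a J.X.V. agent on arrival.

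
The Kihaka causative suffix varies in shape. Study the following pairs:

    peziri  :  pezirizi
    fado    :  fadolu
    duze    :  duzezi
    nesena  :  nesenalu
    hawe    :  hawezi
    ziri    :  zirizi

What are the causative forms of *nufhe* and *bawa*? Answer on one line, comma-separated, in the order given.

The suffix is conditioned by the last vowel: -zi when the last vowel of the stem is a front vowel (*peziri*, *duze*, *hawe*, *ziri*); -lu when the last vowel of the stem is a back vowel (*fado*, *nesena*).
*nufhe*: last vowel = /e/, a front vowel → -zi → *nufhezi*.
The last vowel of *bawa* is /a/, which is a back vowel, so the suffix is -lu, giving *bawalu*.

nufhezi, bawalu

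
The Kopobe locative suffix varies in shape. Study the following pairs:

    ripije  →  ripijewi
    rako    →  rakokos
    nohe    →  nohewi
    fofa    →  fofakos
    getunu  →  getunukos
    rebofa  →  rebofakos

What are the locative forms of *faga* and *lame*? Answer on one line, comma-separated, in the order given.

fagakos, lamewi

Looking at the last vowel of each stem: -wi when the last vowel of the stem is a front vowel (*ripije*, *nohe*); -kos when the last vowel of the stem is a back vowel (*rako*, *fofa*, *getunu*, *rebofa*).
Since the last vowel of *faga* is /a/ (a back vowel), it takes -kos, giving *fagakos*.
Since the last vowel of *lame* is /e/ (a front vowel), it takes -wi, giving *lamewi*.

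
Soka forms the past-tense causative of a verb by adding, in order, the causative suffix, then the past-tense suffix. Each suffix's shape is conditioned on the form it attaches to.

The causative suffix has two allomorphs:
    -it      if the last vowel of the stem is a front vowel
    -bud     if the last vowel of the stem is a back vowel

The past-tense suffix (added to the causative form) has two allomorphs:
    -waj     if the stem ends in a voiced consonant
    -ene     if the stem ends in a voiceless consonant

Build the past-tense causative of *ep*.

epitene

The last vowel of *ep* is /e/, which is a front vowel, so the causative suffix is -it, giving *epit*.
The final consonant of the causative form *epit* is /t/, which is voiceless, so the past-tense suffix is -ene, giving *epitene*.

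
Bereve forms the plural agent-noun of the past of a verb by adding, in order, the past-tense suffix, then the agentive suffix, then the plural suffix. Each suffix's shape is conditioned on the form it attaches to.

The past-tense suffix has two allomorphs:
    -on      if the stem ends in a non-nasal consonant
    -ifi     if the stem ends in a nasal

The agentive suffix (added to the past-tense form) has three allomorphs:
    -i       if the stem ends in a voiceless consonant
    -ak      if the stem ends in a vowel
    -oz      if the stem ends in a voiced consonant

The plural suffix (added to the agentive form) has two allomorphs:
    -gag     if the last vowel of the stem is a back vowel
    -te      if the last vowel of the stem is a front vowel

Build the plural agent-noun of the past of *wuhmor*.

*wuhmor*: final consonant = /r/, non-nasal → -on → *wuhmoron*.
Since the final sound of the past-tense form *wuhmoron* is /n/ (a voiced consonant), it takes -oz, giving *wuhmoronoz*.
Since the last vowel of the agentive form *wuhmoronoz* is /o/ (a back vowel), it takes -gag, giving *wuhmoronozgag*.

wuhmoronozgag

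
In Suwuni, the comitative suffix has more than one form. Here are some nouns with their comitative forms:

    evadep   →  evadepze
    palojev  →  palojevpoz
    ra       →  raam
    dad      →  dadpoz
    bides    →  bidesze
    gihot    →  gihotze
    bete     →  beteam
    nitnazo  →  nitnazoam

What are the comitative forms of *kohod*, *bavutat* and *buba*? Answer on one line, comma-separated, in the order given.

The pattern is voicing of the final sound: -ze when the stem ends in a voiceless consonant (*evadep*, *bides*, *gihot*); -poz when the stem ends in a voiced consonant (*palojev*, *dad*); -am when the stem ends in a vowel (*ra*, *bete*, *nitnazo*).
*kohod* — final sound /d/ (a voiced consonant) → -poz → *kohodpoz*.
*bavutat* — final sound /t/ (a voiceless consonant) → -ze → *bavutatze*.
Since the final sound of *buba* is /a/ (a vowel), it takes -am, giving *bubaam*.

kohodpoz, bavutatze, bubaam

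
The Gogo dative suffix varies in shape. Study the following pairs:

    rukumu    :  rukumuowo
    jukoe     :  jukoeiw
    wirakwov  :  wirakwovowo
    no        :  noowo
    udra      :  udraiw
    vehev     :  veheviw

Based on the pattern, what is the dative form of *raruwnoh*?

raruwnohowo

The alternation tracks the last vowel of the stem — -owo when the last vowel of the stem is a rounded vowel (*rukumu*, *wirakwov*, *no*); -iw when the last vowel of the stem is an unrounded vowel (*jukoe*, *udra*, *vehev*).
*raruwnoh* — last vowel /o/ (a rounded vowel) → -owo → *raruwnohowo*.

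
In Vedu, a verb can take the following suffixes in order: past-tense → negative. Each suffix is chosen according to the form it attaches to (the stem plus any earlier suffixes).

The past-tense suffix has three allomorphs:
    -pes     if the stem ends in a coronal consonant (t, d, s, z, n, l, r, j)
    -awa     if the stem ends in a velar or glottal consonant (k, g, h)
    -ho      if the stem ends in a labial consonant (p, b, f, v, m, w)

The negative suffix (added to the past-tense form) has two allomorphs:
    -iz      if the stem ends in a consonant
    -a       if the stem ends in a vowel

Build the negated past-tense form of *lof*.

*lof* — final consonant /f/ (labial) → -ho → *lofho*.
Since the final sound of the past-tense form *lofho* is /o/ (a vowel), it takes -a, giving *lofhoa*.

lofhoa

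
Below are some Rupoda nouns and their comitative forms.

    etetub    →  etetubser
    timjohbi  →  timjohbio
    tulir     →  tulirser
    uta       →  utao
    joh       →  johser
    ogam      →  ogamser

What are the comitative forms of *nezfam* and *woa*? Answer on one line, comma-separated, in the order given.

The alternation tracks the final sound of the stem — -ser when the stem ends in a consonant (*etetub*, *tulir*, *joh*, *ogam*); -o when the stem ends in a vowel (*timjohbi*, *uta*).
The final sound of *nezfam* is /m/, which is a consonant, so the suffix is -ser, giving *nezfamser*.
The final sound of *woa* is /a/, which is a vowel, so the suffix is -o, giving *woao*.

nezfamser, woao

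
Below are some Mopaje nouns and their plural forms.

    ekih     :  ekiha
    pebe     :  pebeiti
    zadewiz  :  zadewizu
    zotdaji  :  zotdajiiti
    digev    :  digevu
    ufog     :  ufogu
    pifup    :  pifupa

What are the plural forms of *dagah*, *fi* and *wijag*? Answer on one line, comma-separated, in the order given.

dagaha, fiiti, wijagu

The pattern is voicing of the final sound: -a when the stem ends in a voiceless consonant (*ekih*, *pifup*); -u when the stem ends in a voiced consonant (*zadewiz*, *digev*, *ufog*); -iti when the stem ends in a vowel (*pebe*, *zotdaji*).
Since the final sound of *dagah* is /h/ (a voiceless consonant), it takes -a, giving *dagaha*.
Since the final sound of *fi* is /i/ (a vowel), it takes -iti, giving *fiiti*.
The final sound of *wijag* is /g/, which is a voiced consonant, so the suffix is -u, giving *wijagu*.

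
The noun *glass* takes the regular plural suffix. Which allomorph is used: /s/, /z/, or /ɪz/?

The stem *glass* ends in a sibilant (/s, z, ʃ, ʒ, tʃ, dʒ/).
The plural suffix surfaces as /ɪz/ after sibilants, /s/ after other voiceless consonants, and /z/ after other voiced sounds.
So the plural -s on *glass* is pronounced /ɪz/.

/ɪz/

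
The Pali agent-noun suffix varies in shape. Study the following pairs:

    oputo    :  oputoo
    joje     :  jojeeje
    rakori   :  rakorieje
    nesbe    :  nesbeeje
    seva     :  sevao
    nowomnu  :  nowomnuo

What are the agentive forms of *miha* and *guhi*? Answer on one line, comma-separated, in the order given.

The suffix is conditioned by the last vowel: -eje when the last vowel of the stem is a front vowel (*joje*, *rakori*, *nesbe*); -o when the last vowel of the stem is a back vowel (*oputo*, *seva*, *nowomnu*).
The last vowel of *miha* is /a/, which is a back vowel, so the suffix is -o, giving *mihao*.
*guhi*: last vowel = /i/, a front vowel → -eje → *guhieje*.

mihao, guhieje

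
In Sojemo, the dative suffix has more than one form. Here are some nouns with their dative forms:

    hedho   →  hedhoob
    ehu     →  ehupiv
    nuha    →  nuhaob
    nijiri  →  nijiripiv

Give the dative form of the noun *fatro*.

fatroob

The alternation tracks the last vowel of the stem — -piv when the last vowel of the stem is a high vowel (*ehu*, *nijiri*); -ob when the last vowel of the stem is a non-high vowel (*hedho*, *nuha*).
*fatro* — last vowel /o/ (a non-high vowel) → -ob → *fatroob*.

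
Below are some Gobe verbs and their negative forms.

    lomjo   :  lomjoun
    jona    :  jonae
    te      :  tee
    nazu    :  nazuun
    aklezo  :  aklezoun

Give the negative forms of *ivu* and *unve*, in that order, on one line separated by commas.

The pattern is rounding harmony: -un when the last vowel of the stem is a rounded vowel (*lomjo*, *nazu*, *aklezo*); -e when the last vowel of the stem is an unrounded vowel (*jona*, *te*).
*ivu*: last vowel = /u/, a rounded vowel → -un → *ivuun*.
Since the last vowel of *unve* is /e/ (an unrounded vowel), it takes -e, giving *unvee*.

ivuun, unvee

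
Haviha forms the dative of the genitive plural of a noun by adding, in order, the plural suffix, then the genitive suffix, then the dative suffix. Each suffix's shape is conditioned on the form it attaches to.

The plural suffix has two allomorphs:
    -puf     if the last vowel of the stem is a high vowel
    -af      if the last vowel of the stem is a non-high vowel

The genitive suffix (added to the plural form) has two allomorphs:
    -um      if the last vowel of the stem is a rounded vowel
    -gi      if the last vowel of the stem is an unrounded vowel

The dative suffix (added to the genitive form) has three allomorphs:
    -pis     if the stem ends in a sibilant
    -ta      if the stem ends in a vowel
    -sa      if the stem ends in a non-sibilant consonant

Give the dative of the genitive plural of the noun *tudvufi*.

*tudvufi* — last vowel /i/ (a high vowel) → -puf → *tudvufipuf*.
The plural form *tudvufipuf*: last vowel = /u/, a rounded vowel → -um → *tudvufipufum*.
The genitive form *tudvufipufum*: final sound = /m/, a non-sibilant consonant → -sa → *tudvufipufumsa*.

tudvufipufumsa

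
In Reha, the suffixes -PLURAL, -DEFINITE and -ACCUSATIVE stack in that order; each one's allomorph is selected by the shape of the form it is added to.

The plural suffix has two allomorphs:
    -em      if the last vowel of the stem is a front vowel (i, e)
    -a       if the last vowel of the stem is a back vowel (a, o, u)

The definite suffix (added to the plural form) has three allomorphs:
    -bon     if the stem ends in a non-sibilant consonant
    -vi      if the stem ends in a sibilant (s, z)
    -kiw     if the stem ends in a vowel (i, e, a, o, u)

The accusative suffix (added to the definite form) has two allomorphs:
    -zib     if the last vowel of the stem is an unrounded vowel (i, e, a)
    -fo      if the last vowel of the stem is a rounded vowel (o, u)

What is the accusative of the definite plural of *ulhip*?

Since the last vowel of *ulhip* is /i/ (a front vowel), it takes -em, giving *ulhipem*.
The plural form *ulhipem* — final sound /m/ (a non-sibilant consonant) → -bon → *ulhipembon*.
Since the last vowel of the definite form *ulhipembon* is /o/ (a rounded vowel), it takes -fo, giving *ulhipembonfo*.

ulhipembonfo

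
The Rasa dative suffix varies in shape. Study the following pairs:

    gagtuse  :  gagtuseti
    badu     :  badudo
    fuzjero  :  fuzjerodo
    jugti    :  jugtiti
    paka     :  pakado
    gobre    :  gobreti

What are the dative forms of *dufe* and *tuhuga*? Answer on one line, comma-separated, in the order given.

The pattern is front/back vowel harmony: -ti when the last vowel of the stem is a front vowel (*gagtuse*, *jugti*, *gobre*); -do when the last vowel of the stem is a back vowel (*badu*, *fuzjero*, *paka*).
The last vowel of *dufe* is /e/, which is a front vowel, so the suffix is -ti, giving *dufeti*.
*tuhuga*: last vowel = /a/, a back vowel → -do → *tuhugado*.

dufeti, tuhugado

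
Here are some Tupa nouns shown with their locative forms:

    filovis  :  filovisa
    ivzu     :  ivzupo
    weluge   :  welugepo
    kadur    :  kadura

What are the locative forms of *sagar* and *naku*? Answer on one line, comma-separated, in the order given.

sagara, nakupo

Looking at the final sound of each stem: -a when the stem ends in a consonant (*filovis*, *kadur*); -po when the stem ends in a vowel (*ivzu*, *weluge*).
*sagar*: final sound = /r/, a consonant → -a → *sagara*.
Since the final sound of *naku* is /u/ (a vowel), it takes -po, giving *nakupo*.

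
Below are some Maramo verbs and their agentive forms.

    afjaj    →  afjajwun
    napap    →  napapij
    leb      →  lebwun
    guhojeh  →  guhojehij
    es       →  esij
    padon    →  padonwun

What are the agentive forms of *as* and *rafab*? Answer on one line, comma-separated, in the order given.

The pattern is voicing of the final consonant: -ij when the stem ends in a voiceless consonant (*napap*, *guhojeh*, *es*); -wun when the stem ends in a voiced consonant (*afjaj*, *leb*, *padon*).
Since the final consonant of *as* is /s/ (voiceless), it takes -ij, giving *asij*.
The final consonant of *rafab* is /b/, which is voiced, so the suffix is -wun, giving *rafabwun*.

asij, rafabwun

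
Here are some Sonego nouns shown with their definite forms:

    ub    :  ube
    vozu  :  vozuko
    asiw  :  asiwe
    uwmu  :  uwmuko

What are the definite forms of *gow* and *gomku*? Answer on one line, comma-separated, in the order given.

gowe, gomkuko

The pattern is consonant vs. vowel: -e when the stem ends in a consonant (*ub*, *asiw*); -ko when the stem ends in a vowel (*vozu*, *uwmu*).
*gow*: final sound = /w/, a consonant → -e → *gowe*.
*gomku* — final sound /u/ (a vowel) → -ko → *gomkuko*.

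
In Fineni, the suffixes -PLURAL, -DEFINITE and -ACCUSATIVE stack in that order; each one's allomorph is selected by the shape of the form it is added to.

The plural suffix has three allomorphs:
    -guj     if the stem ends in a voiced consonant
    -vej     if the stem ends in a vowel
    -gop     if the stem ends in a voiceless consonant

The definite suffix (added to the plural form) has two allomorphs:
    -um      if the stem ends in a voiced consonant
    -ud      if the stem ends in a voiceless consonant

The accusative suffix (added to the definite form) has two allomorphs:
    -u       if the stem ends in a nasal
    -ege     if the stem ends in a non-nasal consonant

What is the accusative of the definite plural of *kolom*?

kolomgujumu

The final sound of *kolom* is /m/, which is a voiced consonant, so the plural suffix is -guj, giving *kolomguj*.
The plural form *kolomguj*: final consonant = /j/, voiced → -um → *kolomgujum*.
The final consonant of the definite form *kolomgujum* is /m/, which is a nasal, so the accusative suffix is -u, giving *kolomgujumu*.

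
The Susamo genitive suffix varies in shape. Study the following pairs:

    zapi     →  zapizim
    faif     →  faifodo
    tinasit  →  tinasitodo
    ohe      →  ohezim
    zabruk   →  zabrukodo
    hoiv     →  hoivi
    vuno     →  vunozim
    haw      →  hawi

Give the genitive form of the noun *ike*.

ikezim

The alternation tracks the final sound of the stem — -odo when the stem ends in a voiceless consonant (*faif*, *tinasit*, *zabruk*); -i when the stem ends in a voiced consonant (*hoiv*, *haw*); -zim when the stem ends in a vowel (*zapi*, *ohe*, *vuno*).
*ike* — final sound /e/ (a vowel) → -zim → *ikezim*.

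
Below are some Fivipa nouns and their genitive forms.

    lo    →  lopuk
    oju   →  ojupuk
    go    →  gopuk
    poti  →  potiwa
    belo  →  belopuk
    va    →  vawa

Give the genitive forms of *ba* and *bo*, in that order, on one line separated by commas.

The pattern is rounding harmony: -puk when the last vowel of the stem is a rounded vowel (*lo*, *oju*, *go*, *belo*); -wa when the last vowel of the stem is an unrounded vowel (*poti*, *va*).
*ba*: last vowel = /a/, an unrounded vowel → -wa → *bawa*.
*bo*: last vowel = /o/, a rounded vowel → -puk → *bopuk*.

bawa, bopuk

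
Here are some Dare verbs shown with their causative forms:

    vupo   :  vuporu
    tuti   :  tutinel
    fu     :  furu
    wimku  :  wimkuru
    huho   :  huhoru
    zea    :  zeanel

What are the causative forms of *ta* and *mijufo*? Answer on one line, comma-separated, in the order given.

tanel, mijuforu

The pattern is rounding harmony: -ru when the last vowel of the stem is a rounded vowel (*vupo*, *fu*, *wimku*, *huho*); -nel when the last vowel of the stem is an unrounded vowel (*tuti*, *zea*).
The last vowel of *ta* is /a/, which is an unrounded vowel, so the suffix is -nel, giving *tanel*.
The last vowel of *mijufo* is /o/, which is a rounded vowel, so the suffix is -ru, giving *mijuforu*.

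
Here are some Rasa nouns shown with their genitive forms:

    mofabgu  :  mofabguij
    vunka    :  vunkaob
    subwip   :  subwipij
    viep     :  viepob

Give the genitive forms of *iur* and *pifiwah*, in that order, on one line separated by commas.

iurij, pifiwahob

Looking at the last vowel of each stem: -ij when the last vowel of the stem is a high vowel (*mofabgu*, *subwip*); -ob when the last vowel of the stem is a non-high vowel (*vunka*, *viep*).
The last vowel of *iur* is /u/, which is a high vowel, so the suffix is -ij, giving *iurij*.
*pifiwah*: last vowel = /a/, a non-high vowel → -ob → *pifiwahob*.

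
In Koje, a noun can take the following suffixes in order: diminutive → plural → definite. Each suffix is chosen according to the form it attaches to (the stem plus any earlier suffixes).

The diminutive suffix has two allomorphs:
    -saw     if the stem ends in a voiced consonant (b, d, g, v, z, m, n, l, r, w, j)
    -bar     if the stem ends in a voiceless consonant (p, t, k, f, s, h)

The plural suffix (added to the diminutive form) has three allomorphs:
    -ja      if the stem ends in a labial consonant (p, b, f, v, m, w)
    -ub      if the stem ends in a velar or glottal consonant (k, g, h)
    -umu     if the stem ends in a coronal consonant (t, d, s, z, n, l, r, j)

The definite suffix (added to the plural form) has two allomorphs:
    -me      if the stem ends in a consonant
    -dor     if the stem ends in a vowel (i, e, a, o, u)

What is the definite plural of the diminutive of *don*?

Since the final consonant of *don* is /n/ (voiced), it takes -saw, giving *donsaw*.
The final consonant of the diminutive form *donsaw* is /w/, which is labial, so the plural suffix is -ja, giving *donsawja*.
The plural form *donsawja*: final sound = /a/, a vowel → -dor → *donsawjador*.

donsawjador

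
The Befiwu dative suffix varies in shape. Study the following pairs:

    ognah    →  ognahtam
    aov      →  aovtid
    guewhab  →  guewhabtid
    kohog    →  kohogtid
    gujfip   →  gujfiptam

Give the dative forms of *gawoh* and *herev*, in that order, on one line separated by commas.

gawohtam, herevtid

The pattern is voicing of the final consonant: -tam when the stem ends in a voiceless consonant (*ognah*, *gujfip*); -tid when the stem ends in a voiced consonant (*aov*, *guewhab*, *kohog*).
*gawoh*: final consonant = /h/, voiceless → -tam → *gawohtam*.
Since the final consonant of *herev* is /v/ (voiced), it takes -tid, giving *herevtid*.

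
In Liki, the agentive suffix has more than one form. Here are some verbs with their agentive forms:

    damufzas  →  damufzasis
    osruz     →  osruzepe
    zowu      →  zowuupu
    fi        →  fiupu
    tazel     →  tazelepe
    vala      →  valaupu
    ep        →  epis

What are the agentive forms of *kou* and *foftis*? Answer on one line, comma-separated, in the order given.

The pattern is voicing of the final sound: -is when the stem ends in a voiceless consonant (*damufzas*, *ep*); -epe when the stem ends in a voiced consonant (*osruz*, *tazel*); -upu when the stem ends in a vowel (*zowu*, *fi*, *vala*).
*kou* — final sound /u/ (a vowel) → -upu → *kouupu*.
The final sound of *foftis* is /s/, which is a voiceless consonant, so the suffix is -is, giving *foftisis*.

kouupu, foftisis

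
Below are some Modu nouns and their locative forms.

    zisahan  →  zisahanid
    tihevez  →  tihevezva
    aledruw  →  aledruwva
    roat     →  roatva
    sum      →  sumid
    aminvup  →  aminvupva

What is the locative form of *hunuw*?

hunuwva

The pattern is nasality of the final consonant: -id when the stem ends in a nasal (*zisahan*, *sum*); -va when the stem ends in a non-nasal consonant (*tihevez*, *aledruw*, *roat*, *aminvup*).
The final consonant of *hunuw* is /w/, which is non-nasal, so the suffix is -va, giving *hunuwva*.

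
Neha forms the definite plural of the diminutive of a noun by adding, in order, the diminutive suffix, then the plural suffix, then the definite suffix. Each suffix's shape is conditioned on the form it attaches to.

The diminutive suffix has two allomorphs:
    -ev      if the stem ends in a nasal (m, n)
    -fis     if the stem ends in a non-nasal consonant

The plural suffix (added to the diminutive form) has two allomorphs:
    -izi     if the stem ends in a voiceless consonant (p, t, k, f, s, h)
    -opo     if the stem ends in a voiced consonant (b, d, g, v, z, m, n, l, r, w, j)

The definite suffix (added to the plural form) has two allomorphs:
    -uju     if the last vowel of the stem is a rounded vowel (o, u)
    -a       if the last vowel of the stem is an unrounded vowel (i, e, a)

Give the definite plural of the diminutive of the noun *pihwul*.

pihwulfisizia

Since the final consonant of *pihwul* is /l/ (non-nasal), it takes -fis, giving *pihwulfis*.
The diminutive form *pihwulfis*: final consonant = /s/, voiceless → -izi → *pihwulfisizi*.
The last vowel of the plural form *pihwulfisizi* is /i/, which is an unrounded vowel, so the definite suffix is -a, giving *pihwulfisizia*.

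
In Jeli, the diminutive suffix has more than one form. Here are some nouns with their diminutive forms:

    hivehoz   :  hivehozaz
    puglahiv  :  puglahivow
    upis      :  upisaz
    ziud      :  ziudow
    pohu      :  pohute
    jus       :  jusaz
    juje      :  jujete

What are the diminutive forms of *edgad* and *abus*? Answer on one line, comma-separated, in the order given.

The suffix is conditioned by the final sound: -az when the stem ends in a sibilant (*hivehoz*, *upis*, *jus*); -ow when the stem ends in a non-sibilant consonant (*puglahiv*, *ziud*); -te when the stem ends in a vowel (*pohu*, *juje*).
*edgad* — final sound /d/ (a non-sibilant consonant) → -ow → *edgadow*.
*abus*: final sound = /s/, a sibilant → -az → *abusaz*.

edgadow, abusaz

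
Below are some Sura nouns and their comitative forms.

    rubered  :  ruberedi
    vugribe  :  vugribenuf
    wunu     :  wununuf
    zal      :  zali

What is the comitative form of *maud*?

The suffix is conditioned by the final sound: -i when the stem ends in a consonant (*rubered*, *zal*); -nuf when the stem ends in a vowel (*vugribe*, *wunu*).
*maud*: final sound = /d/, a consonant → -i → *maudi*.

maudi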